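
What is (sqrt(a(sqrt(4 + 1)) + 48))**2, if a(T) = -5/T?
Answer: 48 - sqrt(5) ≈ 45.764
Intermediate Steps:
(sqrt(a(sqrt(4 + 1)) + 48))**2 = (sqrt(-5/sqrt(4 + 1) + 48))**2 = (sqrt(-5*sqrt(5)/5 + 48))**2 = (sqrt(-sqrt(5) + 48))**2 = (sqrt(48 - sqrt(5)))**2 = 48 - sqrt(5)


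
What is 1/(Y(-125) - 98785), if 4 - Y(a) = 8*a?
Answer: -1/97781 ≈ -1.0227e-5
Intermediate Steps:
Y(a) = 4 - 8*a
1/(Y(-125) - 98785) = 1/((4 - 8*(-125)) - 98785) = 1/((4 + 1000) - 98785) = 1/(1004 - 98785) = 1/(-97781) = -1/97781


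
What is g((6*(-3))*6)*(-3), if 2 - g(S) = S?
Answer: -330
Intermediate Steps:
g(S) = 2 - S
g((6*(-3))*6)*(-3) = (2 - 6*(-3)*6)*(-3) = (2 - (-18)*6)*(-3) = (2 - 1*(-108))*(-3) = (2 + 108)*(-3) = 110*(-3) = -330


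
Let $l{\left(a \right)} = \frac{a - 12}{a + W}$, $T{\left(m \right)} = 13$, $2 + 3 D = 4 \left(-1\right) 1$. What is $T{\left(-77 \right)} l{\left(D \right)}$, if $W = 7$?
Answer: $- \frac{182}{5} \approx -36.4$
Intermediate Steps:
$D = -2$ ($D = - \frac{2}{3} + \frac{4 \left(-1\right) 1}{3} = - \frac{2}{3} + \frac{\left(-4\right) 1}{3} = - \frac{2}{3} + \frac{1}{3} \left(-4\right) = - \frac{2}{3} - \frac{4}{3} = -2$)
$l{\left(a \right)} = \frac{-12 + a}{7 + a}$ ($l{\left(a \right)} = \frac{a - 12}{a + 7} = \frac{-12 + a}{7 + a}$)
$T{\left(-77 \right)} l{\left(D \right)} = 13 \frac{-12 - 2}{7 - 2} = 13 \cdot \frac{1}{5} \left(-14\right) = 13 \left(- \frac{14}{5}\right) = - \frac{182}{5}$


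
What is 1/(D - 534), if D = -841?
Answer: -1/1375 ≈ -0.00072727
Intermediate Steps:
1/(D - 534) = 1/(-841 - 534) = 1/(-1375) = -1/1375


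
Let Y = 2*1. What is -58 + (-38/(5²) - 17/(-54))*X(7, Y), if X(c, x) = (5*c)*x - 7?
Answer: -20089/150 ≈ -133.93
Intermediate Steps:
Y = 2
X(c, x) = -7 + 5*c*x (X(c, x) = 5*c*x - 7 = -7 + 5*c*x)
-58 + (-38/(5²) - 17/(-54))*X(7, Y) = -58 + (-38/(5²) - 17/(-54))*(-7 + 5*7*2) = -58 + (-38/25 - 17*(-1/54))*(-7 + 70) = -58 + (-38*1/25 + 17/54)*63 = -58 + (-38/25 + 17/54)*63 = -58 - 1627/1350*63 = -58 - 11389/150 = -20089/150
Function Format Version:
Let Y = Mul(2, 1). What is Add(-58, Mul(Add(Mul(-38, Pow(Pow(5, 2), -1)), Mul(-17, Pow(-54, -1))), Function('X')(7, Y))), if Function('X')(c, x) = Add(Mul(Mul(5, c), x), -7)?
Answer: Rational(-20089, 150) ≈ -133.93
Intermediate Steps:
Y = 2
Function('X')(c, x) = Add(-7, Mul(5, c, x)) (Function('X')(c, x) = Add(Mul(5, c, x), -7) = Add(-7, Mul(5, c, x)))
Add(-58, Mul(Add(Mul(-38, Pow(Pow(5, 2), -1)), Mul(-17, Pow(-54, -1))), Function('X')(7, Y))) = Add(-58, Mul(Add(Mul(-38, Pow(Pow(5, 2), -1)), Mul(-17, Pow(-54, -1))), Add(-7, Mul(5, 7, 2)))) = Add(-58, Mul(Add(Mul(-38, Pow(25, -1)), Mul(-17, Rational(-1, 54))), Add(-7, 70))) = Add(-58, Mul(Add(Mul(-38, Rational(1, 25)), Rational(17, 54)), 63)) = Add(-58, Mul(Add(Rational(-38, 25), Rational(17, 54)), 63)) = Add(-58, Mul(Rational(-1627, 1350), 63)) = Add(-58, Rational(-11389, 150)) = Rational(-20089, 150)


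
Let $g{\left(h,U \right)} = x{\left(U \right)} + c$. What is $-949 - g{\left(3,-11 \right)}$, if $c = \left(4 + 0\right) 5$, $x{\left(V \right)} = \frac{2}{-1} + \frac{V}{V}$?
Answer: $-968$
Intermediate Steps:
$x{\left(V \right)} = -1$ ($x{\left(V \right)} = 2 \left(-1\right) + 1 = -2 + 1 = -1$)
$c = 20$ ($c = 4 \cdot 5 = 20$)
$g{\left(h,U \right)} = 19$ ($g{\left(h,U \right)} = -1 + 20 = 19$)
$-949 - g{\left(3,-11 \right)} = -949 - 19 = -968$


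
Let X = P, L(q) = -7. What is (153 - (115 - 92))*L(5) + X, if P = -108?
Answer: -1018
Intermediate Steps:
X = -108
(153 - (115 - 92))*L(5) + X = (153 - (115 - 92))*(-7) - 108 = (153 - 1*23)*(-7) - 108 = (153 - 23)*(-7) - 108 = 130*(-7) - 108 = -910 - 108 = -1018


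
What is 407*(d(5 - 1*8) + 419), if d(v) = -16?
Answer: 164021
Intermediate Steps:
407*(d(5 - 1*8) + 419) = 407*(-16 + 419) = 407*403 = 164021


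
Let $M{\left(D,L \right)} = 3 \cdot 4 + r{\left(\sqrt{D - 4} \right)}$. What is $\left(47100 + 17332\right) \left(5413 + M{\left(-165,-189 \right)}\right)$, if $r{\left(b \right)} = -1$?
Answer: $349479168$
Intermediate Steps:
$M{\left(D,L \right)} = 11$ ($M{\left(D,L \right)} = 3 \cdot 4 - 1 = 12 - 1 = 11$)
$\left(47100 + 17332\right) \left(5413 + M{\left(-165,-189 \right)}\right) = \left(47100 + 17332\right) \left(5413 + 11\right) = 64432 \cdot 5424 = 349479168$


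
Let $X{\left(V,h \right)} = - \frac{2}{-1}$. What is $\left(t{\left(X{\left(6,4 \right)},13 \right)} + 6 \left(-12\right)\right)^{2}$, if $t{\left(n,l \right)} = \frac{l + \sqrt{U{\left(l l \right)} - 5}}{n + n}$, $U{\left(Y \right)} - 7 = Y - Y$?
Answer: $\frac{\left(275 - \sqrt{2}\right)^{2}}{16} \approx 4678.1$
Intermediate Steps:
$X{\left(V,h \right)} = 2$ ($X{\left(V,h \right)} = \left(-2\right) \left(-1\right) = 2$)
$U{\left(Y \right)} = 7$ ($U{\left(Y \right)} = 7 + \left(Y - Y\right) = 7 + 0 = 7$)
$t{\left(n,l \right)} = \frac{l + \sqrt{2}}{2 n}$ ($t{\left(n,l \right)} = \frac{l + \sqrt{7 - 5}}{n + n} = \frac{l + \sqrt{2}}{2 n}$)
$\left(t{\left(X{\left(6,4 \right)},13 \right)} + 6 \left(-12\right)\right)^{2} = \left(\frac{13 + \sqrt{2}}{2 \cdot 2} + 6 \left(-12\right)\right)^{2} = \left(\frac{1}{2} \cdot \frac{1}{2} \left(13 + \sqrt{2}\right) - 72\right)^{2} = \left(\left(\frac{13}{4} + \frac{\sqrt{2}}{4}\right) - 72\right)^{2} = \left(- \frac{275}{4} + \frac{\sqrt{2}}{4}\right)^{2}$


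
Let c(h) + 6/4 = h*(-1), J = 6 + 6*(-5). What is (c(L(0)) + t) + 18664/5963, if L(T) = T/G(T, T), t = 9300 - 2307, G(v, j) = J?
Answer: 83417957/11926 ≈ 6994.6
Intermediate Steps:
J = -24 (J = 6 - 30 = -24)
G(v, j) = -24
t = 6993
L(T) = -T/24 (L(T) = T/(-24) = -T/24)
c(h) = -3/2 - h (c(h) = -3/2 + h*(-1) = -3/2 - h)
(c(L(0)) + t) + 18664/5963 = ((-3/2 - (-1)*0/24) + 6993) + 18664/5963 = ((-3/2 - 1*0) + 6993) + 18664*(1/5963) = ((-3/2 + 0) + 6993) + 18664/5963 = (-3/2 + 6993) + 18664/5963 = 13983/2 + 18664/5963 = 83417957/11926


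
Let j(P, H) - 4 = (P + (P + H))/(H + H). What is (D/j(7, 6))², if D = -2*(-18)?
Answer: 11664/289 ≈ 40.360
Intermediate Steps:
j(P, H) = 4 + (H + 2*P)/(2*H) (j(P, H) = 4 + (P + (P + H))/(H + H) = 4 + (P + (H + P))/((2*H)) = 4 + (H + 2*P)*(1/(2*H)) = 4 + (H + 2*P)/(2*H))
D = 36
(D/j(7, 6))² = (36/(9/2 + 7/6))² = (36/(17/3))² = (36*(3/17))² = (108/17)² = 11664/289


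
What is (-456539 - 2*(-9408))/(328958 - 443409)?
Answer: 437723/114451 ≈ 3.8245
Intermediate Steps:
(-456539 - 2*(-9408))/(328958 - 443409) = (-456539 + 18816)/(-114451) = -437723*(-1/114451) = 437723/114451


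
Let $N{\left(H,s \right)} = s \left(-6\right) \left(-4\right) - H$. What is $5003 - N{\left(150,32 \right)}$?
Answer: $4385$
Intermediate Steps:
$N{\left(H,s \right)} = - H + 24 s$ ($N{\left(H,s \right)} = - 6 s \left(-4\right) - H = 24 s - H = - H + 24 s$)
$5003 - N{\left(150,32 \right)} = 5003 - \left(\left(-1\right) 150 + 24 \cdot 32\right) = 5003 - \left(-150 + 768\right) = 5003 - 618 = 4385$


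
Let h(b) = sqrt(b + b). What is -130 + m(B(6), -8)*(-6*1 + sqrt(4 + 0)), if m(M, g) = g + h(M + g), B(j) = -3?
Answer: -98 - 4*I*sqrt(22) ≈ -98.0 - 18.762*I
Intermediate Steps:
h(b) = sqrt(2)*sqrt(b) (h(b) = sqrt(2*b) = sqrt(2)*sqrt(b))
m(M, g) = g + sqrt(2)*sqrt(M + g)
-130 + m(B(6), -8)*(-6*1 + sqrt(4 + 0)) = -130 + (-8 + sqrt(2*(-3) + 2*(-8)))*(-6*1 + sqrt(4 + 0)) = -130 + (-8 + sqrt(-6 - 16))*(-6 + sqrt(4)) = -130 + (-8 + sqrt(-22))*(-6 + 2) = -130 + (-8 + I*sqrt(22))*(-4) = -130 + (32 - 4*I*sqrt(22)) = -98 - 4*I*sqrt(22)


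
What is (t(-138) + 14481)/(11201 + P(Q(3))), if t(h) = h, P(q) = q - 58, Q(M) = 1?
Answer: 2049/1592 ≈ 1.2871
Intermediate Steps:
P(q) = -58 + q
(t(-138) + 14481)/(11201 + P(Q(3))) = (-138 + 14481)/(11201 + (-58 + 1)) = 14343/(11201 - 57) = 14343/11144 = 14343*(1/11144) = 2049/1592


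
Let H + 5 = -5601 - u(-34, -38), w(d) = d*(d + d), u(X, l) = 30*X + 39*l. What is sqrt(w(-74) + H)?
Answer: 6*sqrt(218) ≈ 88.589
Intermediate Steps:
w(d) = 2*d**2 (w(d) = d*(2*d) = 2*d**2)
H = -3104 (H = -5 + (-5601 - (30*(-34) + 39*(-38))) = -5 + (-5601 - (-1020 - 1482)) = -5 + (-5601 - 1*(-2502)) = -5 + (-5601 + 2502) = -5 - 3099 = -3104)
sqrt(w(-74) + H) = sqrt(2*(-74)**2 - 3104) = sqrt(2*5476 - 3104) = sqrt(10952 - 3104) = sqrt(7848) = 6*sqrt(218)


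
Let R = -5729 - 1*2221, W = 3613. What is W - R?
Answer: 11563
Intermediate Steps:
R = -7950 (R = -5729 - 2221 = -7950)
W - R = 3613 - 1*(-7950) = 3613 + 7950 = 11563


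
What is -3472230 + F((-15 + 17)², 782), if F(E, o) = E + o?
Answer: -3471444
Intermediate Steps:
-3472230 + F((-15 + 17)², 782) = -3472230 + ((-15 + 17)² + 782) = -3472230 + (2² + 782) = -3472230 + (4 + 782) = -3472230 + 786 = -3471444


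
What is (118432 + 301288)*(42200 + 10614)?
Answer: 22167092080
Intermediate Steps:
(118432 + 301288)*(42200 + 10614) = 419720*52814 = 22167092080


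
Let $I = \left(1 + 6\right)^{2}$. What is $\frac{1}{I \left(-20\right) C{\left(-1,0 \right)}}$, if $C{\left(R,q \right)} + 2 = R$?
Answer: $\frac{1}{2940} \approx 0.00034014$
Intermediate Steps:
$C{\left(R,q \right)} = -2 + R$
$I = 49$ ($I = 7^{2} = 49$)
$\frac{1}{I \left(-20\right) C{\left(-1,0 \right)}} = \frac{1}{49 \left(-20\right) \left(-2 - 1\right)} = \frac{1}{\left(-980\right) \left(-3\right)} = \frac{1}{2940}$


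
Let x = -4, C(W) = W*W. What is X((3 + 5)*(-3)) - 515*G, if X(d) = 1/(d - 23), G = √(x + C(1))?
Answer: -1/47 - 515*I*√3 ≈ -0.021277 - 892.01*I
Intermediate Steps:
C(W) = W²
G = I*√3 (G = √(-4 + 1²) = √(-4 + 1) = √(-3) = I*√3 ≈ 1.732*I)
X(d) = 1/(-23 + d)
X((3 + 5)*(-3)) - 515*G = 1/(-23 + (3 + 5)*(-3)) - 515*I*√3 = 1/(-23 + 8*(-3)) - 515*I*√3 = 1/(-23 - 24) - 515*I*√3 = 1/(-47) - 515*I*√3 = -1/47 - 515*I*√3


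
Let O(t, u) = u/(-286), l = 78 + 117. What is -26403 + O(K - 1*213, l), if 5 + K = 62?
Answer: -580881/22 ≈ -26404.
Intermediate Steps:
K = 57 (K = -5 + 62 = 57)
l = 195
O(t, u) = -u/286 (O(t, u) = u*(-1/286) = -u/286)
-26403 + O(K - 1*213, l) = -26403 - 1/286*195 = -26403 - 15/22 = -580881/22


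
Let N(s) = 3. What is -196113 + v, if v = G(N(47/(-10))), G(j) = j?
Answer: -196110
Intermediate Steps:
v = 3
-196113 + v = -196113 + 3 = -196110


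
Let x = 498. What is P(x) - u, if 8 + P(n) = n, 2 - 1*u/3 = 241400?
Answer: 724684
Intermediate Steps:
u = -724194 (u = 6 - 3*241400 = 6 - 724200 = -724194)
P(n) = -8 + n
P(x) - u = (-8 + 498) - 1*(-724194) = 490 + 724194 = 724684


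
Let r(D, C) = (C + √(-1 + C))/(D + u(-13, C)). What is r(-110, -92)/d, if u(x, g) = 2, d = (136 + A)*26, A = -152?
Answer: -23/11232 + I*√93/44928 ≈ -0.0020477 + 0.00021465*I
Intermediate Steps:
d = -416 (d = (136 - 152)*26 = -16*26 = -416)
r(D, C) = (C + √(-1 + C))/(2 + D) (r(D, C) = (C + √(-1 + C))/(D + 2) = (C + √(-1 + C))/(2 + D))
r(-110, -92)/d = ((-92 + √(-1 - 92))/(2 - 110))/(-416) = ((-92 + √(-93))/(-108))*(-1/416) = -(-92 + I*√93)/108*(-1/416) = (23/27 - I*√93/108)*(-1/416) = -23/11232 + I*√93/44928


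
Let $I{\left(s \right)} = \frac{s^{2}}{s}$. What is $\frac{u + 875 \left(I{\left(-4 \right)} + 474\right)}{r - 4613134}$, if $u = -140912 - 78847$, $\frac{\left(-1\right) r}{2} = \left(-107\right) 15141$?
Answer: $- \frac{191491}{1372960} \approx -0.13947$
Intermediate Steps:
$I{\left(s \right)} = s$
$r = 3240174$ ($r = - 2 \left(\left(-107\right) 15141\right) = \left(-2\right) \left(-1620087\right) = 3240174$)
$u = -219759$
$\frac{u + 875 \left(I{\left(-4 \right)} + 474\right)}{r - 4613134} = \frac{-219759 + 875 \left(-4 + 474\right)}{3240174 - 4613134} = \frac{-219759 + 875 \cdot 470}{-1372960} = \left(-219759 + 411250\right) \left(- \frac{1}{1372960}\right) = 191491 \left(- \frac{1}{1372960}\right) = - \frac{191491}{1372960}$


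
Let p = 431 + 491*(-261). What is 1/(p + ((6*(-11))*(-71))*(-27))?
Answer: -1/254242 ≈ -3.9333e-6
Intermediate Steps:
p = -127720 (p = 431 - 128151 = -127720)
1/(p + ((6*(-11))*(-71))*(-27)) = 1/(-127720 + ((6*(-11))*(-71))*(-27)) = 1/(-127720 - 66*(-71)*(-27)) = 1/(-127720 + 4686*(-27)) = 1/(-127720 - 126522) = 1/(-254242) = -1/254242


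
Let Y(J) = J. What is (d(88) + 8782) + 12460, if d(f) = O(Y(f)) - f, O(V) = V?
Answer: 21242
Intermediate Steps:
d(f) = 0 (d(f) = f - f = 0)
(d(88) + 8782) + 12460 = (0 + 8782) + 12460 = 8782 + 12460 = 21242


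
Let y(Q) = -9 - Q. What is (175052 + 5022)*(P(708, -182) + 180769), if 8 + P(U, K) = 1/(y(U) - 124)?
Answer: 27374849480000/841 ≈ 3.2550e+10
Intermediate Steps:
P(U, K) = -8 + 1/(-133 - U) (P(U, K) = -8 + 1/((-9 - U) - 124) = -8 + 1/(-133 - U))
(175052 + 5022)*(P(708, -182) + 180769) = (175052 + 5022)*((-1065 - 8*708)/(133 + 708) + 180769) = 180074*((-1065 - 5664)/841 + 180769) = 180074*((1/841)*(-6729) + 180769) = 180074*(-6729/841 + 180769) = 180074*(152020000/841) = 27374849480000/841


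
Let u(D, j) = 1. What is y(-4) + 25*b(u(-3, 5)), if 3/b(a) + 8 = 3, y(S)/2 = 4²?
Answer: 17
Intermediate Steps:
y(S) = 32 (y(S) = 2*4² = 2*16 = 32)
b(a) = -⅗ (b(a) = 3/(-8 + 3) = 3/(-5) = 3*(-⅕) = -⅗)
y(-4) + 25*b(u(-3, 5)) = 32 + 25*(-⅗) = 32 - 15 = 17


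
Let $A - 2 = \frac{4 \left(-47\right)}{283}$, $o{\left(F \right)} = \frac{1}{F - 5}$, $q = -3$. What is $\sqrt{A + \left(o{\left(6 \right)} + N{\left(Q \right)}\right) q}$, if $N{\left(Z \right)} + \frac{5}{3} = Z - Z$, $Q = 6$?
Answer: $\frac{4 \sqrt{16697}}{283} \approx 1.8264$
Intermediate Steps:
$o{\left(F \right)} = \frac{1}{-5 + F}$
$N{\left(Z \right)} = - \frac{5}{3}$ ($N{\left(Z \right)} = - \frac{5}{3} + \left(Z - Z\right) = - \frac{5}{3} + 0 = - \frac{5}{3}$)
$A = \frac{378}{283}$ ($A = 2 + \frac{4 \left(-47\right)}{283} = 2 - \frac{188}{283} = \frac{378}{283} \approx 1.3357$)
$\sqrt{A + \left(o{\left(6 \right)} + N{\left(Q \right)}\right) q} = \sqrt{\frac{378}{283} + \left(\frac{1}{-5 + 6} - \frac{5}{3}\right) \left(-3\right)} = \sqrt{\frac{378}{283} + \left(1^{-1} - \frac{5}{3}\right) \left(-3\right)} = \sqrt{\frac{378}{283} + \left(1 - \frac{5}{3}\right) \left(-3\right)} = \sqrt{\frac{378}{283} - -2} = \sqrt{\frac{378}{283} + 2} = \sqrt{\frac{944}{283}} = \frac{4 \sqrt{16697}}{283}$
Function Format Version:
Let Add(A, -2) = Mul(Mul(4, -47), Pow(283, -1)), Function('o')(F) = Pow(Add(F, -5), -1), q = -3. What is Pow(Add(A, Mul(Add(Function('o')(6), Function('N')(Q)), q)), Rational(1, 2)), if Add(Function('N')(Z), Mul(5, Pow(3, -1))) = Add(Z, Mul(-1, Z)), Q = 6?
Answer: Mul(Rational(4, 283), Pow(16697, Rational(1, 2))) ≈ 1.8264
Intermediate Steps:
Function('o')(F) = Pow(Add(-5, F), -1)
Function('N')(Z) = Rational(-5, 3) (Function('N')(Z) = Add(Rational(-5, 3), Add(Z, Mul(-1, Z))) = Add(Rational(-5, 3), 0) = Rational(-5, 3))
A = Rational(378, 283) (A = Add(2, Mul(Mul(4, -47), Pow(283, -1))) = Add(2, Mul(-188, Rational(1, 283))) = Add(2, Rational(-188, 283)) = Rational(378, 283) ≈ 1.3357)
Pow(Add(A, Mul(Add(Function('o')(6), Function('N')(Q)), q)), Rational(1, 2)) = Pow(Add(Rational(378, 283), Mul(Add(Pow(Add(-5, 6), -1), Rational(-5, 3)), -3)), Rational(1, 2)) = Pow(Add(Rational(378, 283), Mul(Add(Pow(1, -1), Rational(-5, 3)), -3)), Rational(1, 2)) = Pow(Add(Rational(378, 283), Mul(Add(1, Rational(-5, 3)), -3)), Rational(1, 2)) = Pow(Add(Rational(378, 283), Mul(Rational(-2, 3), -3)), Rational(1, 2)) = Pow(Add(Rational(378, 283), 2), Rational(1, 2)) = Pow(Rational(944, 283), Rational(1, 2)) = Mul(Rational(4, 283), Pow(16697, Rational(1, 2)))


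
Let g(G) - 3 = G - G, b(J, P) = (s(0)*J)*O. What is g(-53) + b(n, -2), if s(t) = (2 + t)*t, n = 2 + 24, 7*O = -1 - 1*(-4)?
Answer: 3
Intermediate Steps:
O = 3/7 (O = (-1 - 1*(-4))/7 = (-1 + 4)/7 = (⅐)*3 = 3/7 ≈ 0.42857)
n = 26
s(t) = t*(2 + t)
b(J, P) = 0 (b(J, P) = ((0*(2 + 0))*J)*(3/7) = ((0*2)*J)*(3/7) = (0*J)*(3/7) = 0*(3/7) = 0)
g(G) = 3 (g(G) = 3 + (G - G) = 3 + 0 = 3)
g(-53) + b(n, -2) = 3 + 0 = 3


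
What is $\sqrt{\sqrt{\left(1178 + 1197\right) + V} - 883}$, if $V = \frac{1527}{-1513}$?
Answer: $\frac{\sqrt{-2021336227 + 3026 \sqrt{1358616506}}}{1513} \approx 28.884 i$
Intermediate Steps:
$V = - \frac{1527}{1513}$ ($V = 1527 \left(- \frac{1}{1513}\right) = - \frac{1527}{1513} \approx -1.0093$)
$\sqrt{\sqrt{\left(1178 + 1197\right) + V} - 883} = \sqrt{\sqrt{\left(1178 + 1197\right) - \frac{1527}{1513}} - 883} = \sqrt{\sqrt{2375 - \frac{1527}{1513}} - 883} = \sqrt{\sqrt{\frac{3591848}{1513}} - 883} = \sqrt{\frac{2 \sqrt{1358616506}}{1513} - 883} = \sqrt{-883 + \frac{2 \sqrt{1358616506}}{1513}}$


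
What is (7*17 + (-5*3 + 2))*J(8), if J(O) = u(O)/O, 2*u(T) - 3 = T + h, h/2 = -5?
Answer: 53/8 ≈ 6.6250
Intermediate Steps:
h = -10 (h = 2*(-5) = -10)
u(T) = -7/2 + T/2 (u(T) = 3/2 + (T - 10)/2 = 3/2 + (-10 + T)/2 = 3/2 + (-5 + T/2) = -7/2 + T/2)
J(O) = (-7/2 + O/2)/O
(7*17 + (-5*3 + 2))*J(8) = (7*17 + (-5*3 + 2))*((1/2)*(-7 + 8)/8) = (119 + (-15 + 2))*((1/2)*(1/8)*1) = (119 - 13)*(1/16) = 106*(1/16) = 53/8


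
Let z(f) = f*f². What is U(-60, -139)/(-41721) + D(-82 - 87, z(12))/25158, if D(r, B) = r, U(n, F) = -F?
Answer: -1171979/116624102 ≈ -0.010049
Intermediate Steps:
z(f) = f³
U(-60, -139)/(-41721) + D(-82 - 87, z(12))/25158 = -1*(-139)/(-41721) + (-82 - 87)/25158 = 139*(-1/41721) - 169*1/25158 = -139/41721 - 169/25158 = -1171979/116624102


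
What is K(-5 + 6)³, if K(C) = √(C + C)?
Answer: 2*√2 ≈ 2.8284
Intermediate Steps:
K(C) = √2*√C (K(C) = √(2*C) = √2*√C)
K(-5 + 6)³ = (√2*√(-5 + 6))³ = (√2*√1)³ = (√2*1)³ = (√2)³ = 2*√2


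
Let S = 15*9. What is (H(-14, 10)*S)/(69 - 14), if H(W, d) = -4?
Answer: -108/11 ≈ -9.8182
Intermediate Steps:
S = 135
(H(-14, 10)*S)/(69 - 14) = (-4*135)/(69 - 14) = -540/55 = -540*1/55 = -108/11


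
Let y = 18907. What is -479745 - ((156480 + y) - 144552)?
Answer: -510580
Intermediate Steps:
-479745 - ((156480 + y) - 144552) = -479745 - ((156480 + 18907) - 144552) = -479745 - (175387 - 144552) = -479745 - 1*30835 = -479745 - 30835 = -510580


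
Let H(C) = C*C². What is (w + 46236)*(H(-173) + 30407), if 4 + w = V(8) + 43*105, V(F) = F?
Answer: -261251719050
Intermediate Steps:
H(C) = C³
w = 4519 (w = -4 + (8 + 43*105) = -4 + (8 + 4515) = -4 + 4523 = 4519)
(w + 46236)*(H(-173) + 30407) = (4519 + 46236)*((-173)³ + 30407) = 50755*(-5177717 + 30407) = 50755*(-5147310) = -261251719050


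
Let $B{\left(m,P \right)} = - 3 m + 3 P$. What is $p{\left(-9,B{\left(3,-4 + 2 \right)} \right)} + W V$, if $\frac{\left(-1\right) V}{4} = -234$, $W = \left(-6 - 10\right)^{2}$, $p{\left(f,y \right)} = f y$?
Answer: $239751$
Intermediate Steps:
$W = 256$ ($W = \left(-16\right)^{2} = 256$)
$V = 936$ ($V = \left(-4\right) \left(-234\right) = 936$)
$p{\left(-9,B{\left(3,-4 + 2 \right)} \right)} + W V = - 9 \left(\left(-3\right) 3 + 3 \left(-4 + 2\right)\right) + 256 \cdot 936 = - 9 \left(-9 + 3 \left(-2\right)\right) + 239616 = - 9 \left(-9 - 6\right) + 239616 = \left(-9\right) \left(-15\right) + 239616 = 135 + 239616 = 239751$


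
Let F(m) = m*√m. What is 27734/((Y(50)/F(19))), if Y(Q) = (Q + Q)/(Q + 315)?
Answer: 19233529*√19/10 ≈ 8.3837e+6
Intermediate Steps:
Y(Q) = 2*Q/(315 + Q) (Y(Q) = (2*Q)/(315 + Q) = 2*Q/(315 + Q))
F(m) = m^(3/2)
27734/((Y(50)/F(19))) = 27734/(((2*50/(315 + 50))/(19^(3/2)))) = 27734/(((2*50/365)/((19*√19)))) = 27734/(((2*50*(1/365))*(√19/361))) = 27734/((20*(√19/361)/73)) = 27734/((20*√19/26353)) = 27734*(1387*√19/20) = 19233529*√19/10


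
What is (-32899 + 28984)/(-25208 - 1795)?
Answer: 1305/9001 ≈ 0.14498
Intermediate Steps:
(-32899 + 28984)/(-25208 - 1795) = -3915/(-27003) = -3915*(-1/27003) = 1305/9001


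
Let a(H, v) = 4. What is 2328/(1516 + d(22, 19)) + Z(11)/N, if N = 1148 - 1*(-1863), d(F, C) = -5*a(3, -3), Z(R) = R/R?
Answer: 876388/563057 ≈ 1.5565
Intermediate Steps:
Z(R) = 1
d(F, C) = -20 (d(F, C) = -5*4 = -20)
N = 3011 (N = 1148 + 1863 = 3011)
2328/(1516 + d(22, 19)) + Z(11)/N = 2328/(1516 - 20) + 1/3011 = 2328/1496 + 1*(1/3011) = 2328*(1/1496) + 1/3011 = 291/187 + 1/3011 = 876388/563057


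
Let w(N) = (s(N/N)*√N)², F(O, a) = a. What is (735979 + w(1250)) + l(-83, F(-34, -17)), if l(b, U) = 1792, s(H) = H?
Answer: 739021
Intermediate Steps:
w(N) = N (w(N) = ((N/N)*√N)² = (1*√N)² = (√N)² = N)
(735979 + w(1250)) + l(-83, F(-34, -17)) = (735979 + 1250) + 1792 = 737229 + 1792 = 739021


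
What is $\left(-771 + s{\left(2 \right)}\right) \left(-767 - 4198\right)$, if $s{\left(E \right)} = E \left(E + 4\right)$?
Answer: $3768435$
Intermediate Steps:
$s{\left(E \right)} = E \left(4 + E\right)$
$\left(-771 + s{\left(2 \right)}\right) \left(-767 - 4198\right) = \left(-771 + 2 \left(4 + 2\right)\right) \left(-767 - 4198\right) = \left(-771 + 2 \cdot 6\right) \left(-4965\right) = \left(-771 + 12\right) \left(-4965\right) = \left(-759\right) \left(-4965\right) = 3768435$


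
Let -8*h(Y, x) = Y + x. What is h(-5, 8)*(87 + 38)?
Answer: -375/8 ≈ -46.875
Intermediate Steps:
h(Y, x) = -Y/8 - x/8 (h(Y, x) = -(Y + x)/8 = -Y/8 - x/8)
h(-5, 8)*(87 + 38) = (-⅛*(-5) - ⅛*8)*(87 + 38) = (5/8 - 1)*125 = -3/8*125 = -375/8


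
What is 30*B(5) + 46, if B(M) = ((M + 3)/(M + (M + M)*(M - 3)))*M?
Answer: 94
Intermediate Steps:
B(M) = M*(3 + M)/(M + 2*M*(-3 + M)) (B(M) = ((3 + M)/(M + (2*M)*(-3 + M)))*M = ((3 + M)/(M + 2*M*(-3 + M)))*M = M*(3 + M)/(M + 2*M*(-3 + M)))
30*B(5) + 46 = 30*((3 + 5)/(-5 + 2*5)) + 46 = 30*(8/(-5 + 10)) + 46 = 30*(8/5) + 46 = 48 + 46 = 94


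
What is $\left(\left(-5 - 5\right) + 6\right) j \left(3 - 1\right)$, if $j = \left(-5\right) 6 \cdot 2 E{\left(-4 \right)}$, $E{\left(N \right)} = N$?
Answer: $-1920$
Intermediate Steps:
$j = 240$ ($j = \left(-5\right) 6 \cdot 2 \left(-4\right) = \left(-30\right) 2 \left(-4\right) = \left(-60\right) \left(-4\right) = 240$)
$\left(\left(-5 - 5\right) + 6\right) j \left(3 - 1\right) = \left(\left(-5 - 5\right) + 6\right) 240 \left(3 - 1\right) = \left(-10 + 6\right) 240 \cdot 2 = \left(-4\right) 480 = -1920$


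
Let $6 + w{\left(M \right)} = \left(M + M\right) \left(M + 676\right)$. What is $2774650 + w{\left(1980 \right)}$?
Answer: $13292404$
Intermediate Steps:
$w{\left(M \right)} = -6 + 2 M \left(676 + M\right)$ ($w{\left(M \right)} = -6 + \left(M + M\right) \left(M + 676\right) = -6 + 2 M \left(676 + M\right)$)
$2774650 + w{\left(1980 \right)} = 2774650 + \left(-6 + 2 \cdot 1980^{2} + 1352 \cdot 1980\right) = 2774650 + \left(-6 + 2 \cdot 3920400 + 2676960\right) = 2774650 + \left(-6 + 7840800 + 2676960\right) = 2774650 + 10517754 = 13292404$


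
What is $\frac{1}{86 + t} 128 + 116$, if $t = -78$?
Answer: $132$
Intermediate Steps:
$\frac{1}{86 + t} 128 + 116 = \frac{1}{86 - 78} \cdot 128 + 116 = \frac{1}{8} \cdot 128 + 116 = 16 + 116 = 132$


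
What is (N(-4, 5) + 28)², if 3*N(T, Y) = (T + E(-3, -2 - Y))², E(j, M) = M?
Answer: 42025/9 ≈ 4669.4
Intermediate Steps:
N(T, Y) = (-2 + T - Y)²/3 (N(T, Y) = (T + (-2 - Y))²/3 = (-2 + T - Y)²/3)
(N(-4, 5) + 28)² = ((2 + 5 - 1*(-4))²/3 + 28)² = ((2 + 5 + 4)²/3 + 28)² = ((⅓)*11² + 28)² = ((⅓)*121 + 28)² = (121/3 + 28)² = (205/3)² = 42025/9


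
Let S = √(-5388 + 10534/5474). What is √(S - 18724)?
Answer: √(-265150564 + 119*I*√76272217)/119 ≈ 0.26817 + 136.84*I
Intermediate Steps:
S = I*√76272217/119 (S = √(-5388 + 10534*(1/5474)) = √(-5388 + 229/119) = √(-640943/119) = I*√76272217/119 ≈ 73.39*I)
√(S - 18724) = √(I*√76272217/119 - 18724) = √(-18724 + I*√76272217/119)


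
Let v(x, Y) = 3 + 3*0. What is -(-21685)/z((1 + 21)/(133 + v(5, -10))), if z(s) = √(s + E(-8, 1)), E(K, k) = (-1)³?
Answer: -43370*I*√969/57 ≈ -23685.0*I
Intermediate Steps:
E(K, k) = -1
v(x, Y) = 3 (v(x, Y) = 3 + 0 = 3)
z(s) = √(-1 + s) (z(s) = √(s - 1) = √(-1 + s))
-(-21685)/z((1 + 21)/(133 + v(5, -10))) = -(-21685)/(√(-1 + (1 + 21)/(133 + 3))) = -(-21685)/(√(-1 + 22/136)) = -(-21685)/(√(-1 + 22*(1/136))) = -(-21685)/(√(-1 + 11/68)) = -(-21685)/(√(-57/68)) = -(-21685)/(I*√969/34) = -(-21685)*(-2*I*√969/57) = -43370*I*√969/57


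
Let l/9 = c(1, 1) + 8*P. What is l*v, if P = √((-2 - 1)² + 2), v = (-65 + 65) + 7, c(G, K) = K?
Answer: 63 + 504*√11 ≈ 1734.6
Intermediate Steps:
v = 7 (v = 0 + 7 = 7)
P = √11 (P = √((-3)² + 2) = √(9 + 2) = √11 ≈ 3.3166)
l = 9 + 72*√11 (l = 9*(1 + 8*√11) = 9 + 72*√11 ≈ 247.80)
l*v = (9 + 72*√11)*7 = 63 + 504*√11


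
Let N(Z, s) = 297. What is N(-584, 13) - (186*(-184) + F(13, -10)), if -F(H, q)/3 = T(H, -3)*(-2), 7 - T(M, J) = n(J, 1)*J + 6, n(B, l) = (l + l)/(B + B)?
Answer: 34521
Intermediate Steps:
n(B, l) = l/B (n(B, l) = (2*l)/((2*B)) = (2*l)*(1/(2*B)) = l/B)
T(M, J) = 0 (T(M, J) = 7 - ((1/J)*J + 6) = 7 - (J/J + 6) = 7 - (1 + 6) = 7 - 1*7 = 7 - 7 = 0)
F(H, q) = 0 (F(H, q) = -0*(-2) = -3*0 = 0)
N(-584, 13) - (186*(-184) + F(13, -10)) = 297 - (186*(-184) + 0) = 297 - (-34224 + 0) = 297 - 1*(-34224) = 297 + 34224 = 34521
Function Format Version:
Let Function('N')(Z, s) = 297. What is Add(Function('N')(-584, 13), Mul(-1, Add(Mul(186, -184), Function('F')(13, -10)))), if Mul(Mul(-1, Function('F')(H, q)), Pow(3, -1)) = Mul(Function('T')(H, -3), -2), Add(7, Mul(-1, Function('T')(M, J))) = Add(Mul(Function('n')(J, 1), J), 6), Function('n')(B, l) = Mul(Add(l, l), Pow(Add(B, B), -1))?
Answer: 34521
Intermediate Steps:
Function('n')(B, l) = Mul(l, Pow(B, -1)) (Function('n')(B, l) = Mul(Mul(2, l), Pow(Mul(2, B), -1)) = Mul(Mul(2, l), Mul(Rational(1, 2), Pow(B, -1))) = Mul(l, Pow(B, -1)))
Function('T')(M, J) = 0 (Function('T')(M, J) = Add(7, Mul(-1, Add(Mul(Mul(1, Pow(J, -1)), J), 6))) = Add(7, Mul(-1, Add(Mul(Pow(J, -1), J), 6))) = Add(7, Mul(-1, Add(1, 6))) = Add(7, Mul(-1, 7)) = Add(7, -7) = 0)
Function('F')(H, q) = 0 (Function('F')(H, q) = Mul(-3, Mul(0, -2)) = Mul(-3, 0) = 0)
Add(Function('N')(-584, 13), Mul(-1, Add(Mul(186, -184), Function('F')(13, -10)))) = Add(297, Mul(-1, Add(Mul(186, -184), 0))) = Add(297, Mul(-1, Add(-34224, 0))) = Add(297, Mul(-1, -34224)) = Add(297, 34224) = 34521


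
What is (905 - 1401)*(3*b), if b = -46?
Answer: 68448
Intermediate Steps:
(905 - 1401)*(3*b) = (905 - 1401)*(3*(-46)) = -496*(-138) = 68448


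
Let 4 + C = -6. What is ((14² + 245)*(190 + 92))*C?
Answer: -1243620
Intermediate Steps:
C = -10 (C = -4 - 6 = -10)
((14² + 245)*(190 + 92))*C = ((14² + 245)*(190 + 92))*(-10) = ((196 + 245)*282)*(-10) = (441*282)*(-10) = 124362*(-10) = -1243620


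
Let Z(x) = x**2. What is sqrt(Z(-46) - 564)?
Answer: 4*sqrt(97) ≈ 39.395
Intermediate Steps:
sqrt(Z(-46) - 564) = sqrt((-46)**2 - 564) = sqrt(2116 - 564) = sqrt(1552) = 4*sqrt(97)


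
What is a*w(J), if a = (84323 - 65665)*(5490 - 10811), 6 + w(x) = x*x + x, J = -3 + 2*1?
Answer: 595675308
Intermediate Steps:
J = -1 (J = -3 + 2 = -1)
w(x) = -6 + x + x² (w(x) = -6 + (x*x + x) = -6 + (x² + x) = -6 + (x + x²) = -6 + x + x²)
a = -99279218 (a = 18658*(-5321) = -99279218)
a*w(J) = -99279218*(-6 - 1 + (-1)²) = -99279218*(-6 - 1 + 1) = -99279218*(-6) = 595675308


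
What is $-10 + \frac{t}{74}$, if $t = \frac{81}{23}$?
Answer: $- \frac{16939}{1702} \approx -9.9524$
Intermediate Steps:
$t = \frac{81}{23}$ ($t = 81 \cdot \frac{1}{23} = \frac{81}{23} \approx 3.5217$)
$-10 + \frac{t}{74} = -10 + \frac{1}{74} \cdot \frac{81}{23} = -10 + \frac{81}{1702} = - \frac{16939}{1702}$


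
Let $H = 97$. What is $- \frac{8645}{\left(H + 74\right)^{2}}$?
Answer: $- \frac{455}{1539} \approx -0.29565$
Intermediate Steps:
$- \frac{8645}{\left(H + 74\right)^{2}} = - \frac{8645}{\left(97 + 74\right)^{2}} = - \frac{8645}{171^{2}} = - \frac{8645}{29241} = \left(-8645\right) \frac{1}{29241} = - \frac{455}{1539}$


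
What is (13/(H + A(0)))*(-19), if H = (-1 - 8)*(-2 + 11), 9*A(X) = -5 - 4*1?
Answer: 247/82 ≈ 3.0122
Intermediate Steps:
A(X) = -1 (A(X) = (-5 - 4*1)/9 = (-5 - 4)/9 = (⅑)*(-9) = -1)
H = -81 (H = -9*9 = -81)
(13/(H + A(0)))*(-19) = (13/(-81 - 1))*(-19) = (13/(-82))*(-19) = (13*(-1/82))*(-19) = -13/82*(-19) = 247/82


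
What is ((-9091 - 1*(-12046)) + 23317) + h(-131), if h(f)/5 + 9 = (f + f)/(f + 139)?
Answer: 104253/4 ≈ 26063.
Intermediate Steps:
h(f) = -45 + 10*f/(139 + f) (h(f) = -45 + 5*((f + f)/(f + 139)) = -45 + 5*((2*f)/(139 + f)) = -45 + 5*(2*f/(139 + f)) = -45 + 10*f/(139 + f))
((-9091 - 1*(-12046)) + 23317) + h(-131) = ((-9091 - 1*(-12046)) + 23317) + 5*(-1251 - 7*(-131))/(139 - 131) = ((-9091 + 12046) + 23317) + 5*(-1251 + 917)/8 = (2955 + 23317) + 5*(⅛)*(-334) = 26272 - 835/4 = 104253/4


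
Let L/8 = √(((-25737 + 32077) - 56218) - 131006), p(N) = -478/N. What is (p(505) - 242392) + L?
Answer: -122408438/505 + 16*I*√45221 ≈ -2.4239e+5 + 3402.4*I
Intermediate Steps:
L = 16*I*√45221 (L = 8*√(((-25737 + 32077) - 56218) - 131006) = 8*√((6340 - 56218) - 131006) = 8*√(-49878 - 131006) = 8*√(-180884) = 8*(2*I*√45221) = 16*I*√45221 ≈ 3402.4*I)
(p(505) - 242392) + L = (-478/505 - 242392) + 16*I*√45221 = -122408438/505 + 16*I*√45221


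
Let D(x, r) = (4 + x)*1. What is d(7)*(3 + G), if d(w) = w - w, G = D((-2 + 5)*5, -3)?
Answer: 0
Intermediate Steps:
D(x, r) = 4 + x
G = 19 (G = 4 + (-2 + 5)*5 = 4 + 3*5 = 4 + 15 = 19)
d(w) = 0
d(7)*(3 + G) = 0*(3 + 19) = 0*22 = 0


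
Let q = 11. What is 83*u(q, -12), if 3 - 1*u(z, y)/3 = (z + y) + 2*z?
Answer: -4482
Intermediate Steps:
u(z, y) = 9 - 9*z - 3*y (u(z, y) = 9 - 3*((z + y) + 2*z) = 9 - 3*((y + z) + 2*z) = 9 - 3*(y + 3*z) = 9 + (-9*z - 3*y) = 9 - 9*z - 3*y)
83*u(q, -12) = 83*(9 - 9*11 - 3*(-12)) = 83*(9 - 99 + 36) = 83*(-54) = -4482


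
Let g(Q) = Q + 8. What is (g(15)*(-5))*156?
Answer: -17940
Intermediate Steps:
g(Q) = 8 + Q
(g(15)*(-5))*156 = ((8 + 15)*(-5))*156 = (23*(-5))*156 = -115*156 = -17940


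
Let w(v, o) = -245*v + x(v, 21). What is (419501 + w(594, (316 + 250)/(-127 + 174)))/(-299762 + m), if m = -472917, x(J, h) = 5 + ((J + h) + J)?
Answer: -275185/772679 ≈ -0.35614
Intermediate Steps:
x(J, h) = 5 + h + 2*J (x(J, h) = 5 + (h + 2*J) = 5 + h + 2*J)
w(v, o) = 26 - 243*v (w(v, o) = -245*v + (5 + 21 + 2*v) = -245*v + (26 + 2*v) = 26 - 243*v)
(419501 + w(594, (316 + 250)/(-127 + 174)))/(-299762 + m) = (419501 + (26 - 243*594))/(-299762 - 472917) = (419501 + (26 - 144342))/(-772679) = (419501 - 144316)*(-1/772679) = 275185*(-1/772679) = -275185/772679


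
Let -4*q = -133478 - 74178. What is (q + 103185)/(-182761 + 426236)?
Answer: 155099/243475 ≈ 0.63702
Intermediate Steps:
q = 51914 (q = -(-133478 - 74178)/4 = -¼*(-207656) = 51914)
(q + 103185)/(-182761 + 426236) = (51914 + 103185)/(-182761 + 426236) = 155099/243475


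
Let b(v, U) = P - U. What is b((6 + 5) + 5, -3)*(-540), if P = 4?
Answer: -3780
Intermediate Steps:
b(v, U) = 4 - U
b((6 + 5) + 5, -3)*(-540) = (4 - 1*(-3))*(-540) = (4 + 3)*(-540) = 7*(-540) = -3780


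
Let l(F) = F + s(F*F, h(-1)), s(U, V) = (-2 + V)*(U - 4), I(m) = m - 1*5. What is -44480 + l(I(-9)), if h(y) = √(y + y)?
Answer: -44878 + 192*I*√2 ≈ -44878.0 + 271.53*I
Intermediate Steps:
I(m) = -5 + m (I(m) = m - 5 = -5 + m)
h(y) = √2*√y (h(y) = √(2*y) = √2*√y)
s(U, V) = (-4 + U)*(-2 + V) (s(U, V) = (-2 + V)*(-4 + U) = (-4 + U)*(-2 + V))
l(F) = 8 + F - 2*F² - 4*I*√2 + I*√2*F² (l(F) = F + (8 - 4*√2*√(-1) - 2*F*F + (F*F)*(√2*√(-1))) = F + (8 - 4*√2*I - 2*F² + F²*(√2*I)) = F + (8 - 4*I*√2 - 2*F² + F²*(I*√2)) = F + (8 - 4*I*√2 - 2*F² + I*√2*F²) = F + (8 - 2*F² - 4*I*√2 + I*√2*F²) = 8 + F - 2*F² - 4*I*√2 + I*√2*F²)
-44480 + l(I(-9)) = -44480 + (8 + (-5 - 9) - 2*(-5 - 9)² - 4*I*√2 + I*√2*(-5 - 9)²) = -44480 + (8 - 14 - 2*(-14)² - 4*I*√2 + I*√2*(-14)²) = -44480 + (8 - 14 - 2*196 - 4*I*√2 + I*√2*196) = -44480 + (8 - 14 - 392 - 4*I*√2 + 196*I*√2) = -44480 + (-398 + 192*I*√2) = -44878 + 192*I*√2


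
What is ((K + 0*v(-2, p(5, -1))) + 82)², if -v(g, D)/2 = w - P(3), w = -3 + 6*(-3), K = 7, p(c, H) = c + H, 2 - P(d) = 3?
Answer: 7921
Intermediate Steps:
P(d) = -1 (P(d) = 2 - 1*3 = 2 - 3 = -1)
p(c, H) = H + c
w = -21 (w = -3 - 18 = -21)
v(g, D) = 40 (v(g, D) = -2*(-21 - 1*(-1)) = -2*(-21 + 1) = -2*(-20) = 40)
((K + 0*v(-2, p(5, -1))) + 82)² = ((7 + 0*40) + 82)² = ((7 + 0) + 82)² = (7 + 82)² = 89² = 7921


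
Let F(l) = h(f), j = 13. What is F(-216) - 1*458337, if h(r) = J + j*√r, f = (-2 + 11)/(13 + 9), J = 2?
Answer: -458335 + 39*√22/22 ≈ -4.5833e+5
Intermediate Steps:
f = 9/22 ≈ 0.40909
h(r) = 2 + 13*√r
F(l) = 2 + 39*√22/22 (F(l) = 2 + 13*√(9/22) = 2 + 13*(3*√22/22) = 2 + 39*√22/22)
F(-216) - 1*458337 = (2 + 39*√22/22) - 1*458337 = (2 + 39*√22/22) - 458337 = -458335 + 39*√22/22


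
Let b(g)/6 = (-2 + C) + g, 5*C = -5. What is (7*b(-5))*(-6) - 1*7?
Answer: 2009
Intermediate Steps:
C = -1 (C = (⅕)*(-5) = -1)
b(g) = -18 + 6*g (b(g) = 6*((-2 - 1) + g) = 6*(-3 + g) = -18 + 6*g)
(7*b(-5))*(-6) - 1*7 = (7*(-18 + 6*(-5)))*(-6) - 1*7 = (7*(-18 - 30))*(-6) - 7 = (7*(-48))*(-6) - 7 = -336*(-6) - 7 = 2016 - 7 = 2009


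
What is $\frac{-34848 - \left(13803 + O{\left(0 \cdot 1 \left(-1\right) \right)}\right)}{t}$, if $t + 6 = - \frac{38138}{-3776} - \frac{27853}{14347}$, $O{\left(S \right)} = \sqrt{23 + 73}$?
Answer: $- \frac{439272084512}{19491221} - \frac{108348544 \sqrt{6}}{58473663} \approx -22541.0$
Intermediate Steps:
$O{\left(S \right)} = 4 \sqrt{6}$ ($O{\left(S \right)} = \sqrt{96} = 4 \sqrt{6}$)
$t = \frac{58473663}{27087136}$ ($t = -6 - \left(- \frac{19069}{1888} + \frac{27853}{14347}\right) = -6 - - \frac{220996479}{27087136} = -6 + \left(\frac{19069}{1888} - \frac{27853}{14347}\right) = -6 + \frac{220996479}{27087136} = \frac{58473663}{27087136} \approx 2.1587$)
$\frac{-34848 - \left(13803 + O{\left(0 \cdot 1 \left(-1\right) \right)}\right)}{t} = \frac{-34848 - \left(13803 + 4 \sqrt{6}\right)}{\frac{58473663}{27087136}} = \left(-34848 - \left(13803 + 4 \sqrt{6}\right)\right) \frac{27087136}{58473663} = \left(-48651 - 4 \sqrt{6}\right) \frac{27087136}{58473663} = - \frac{439272084512}{19491221} - \frac{108348544 \sqrt{6}}{58473663}$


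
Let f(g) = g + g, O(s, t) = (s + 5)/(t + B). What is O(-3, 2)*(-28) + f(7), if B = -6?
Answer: 28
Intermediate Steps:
O(s, t) = (5 + s)/(-6 + t) (O(s, t) = (s + 5)/(t - 6) = (5 + s)/(-6 + t))
f(g) = 2*g
O(-3, 2)*(-28) + f(7) = ((5 - 3)/(-6 + 2))*(-28) + 2*7 = (2/(-4))*(-28) + 14 = -¼*2*(-28) + 14 = -½*(-28) + 14 = 14 + 14 = 28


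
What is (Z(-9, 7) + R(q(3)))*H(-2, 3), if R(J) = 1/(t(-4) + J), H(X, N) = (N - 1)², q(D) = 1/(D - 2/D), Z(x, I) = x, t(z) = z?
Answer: -928/25 ≈ -37.120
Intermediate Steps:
H(X, N) = (-1 + N)²
R(J) = 1/(-4 + J)
(Z(-9, 7) + R(q(3)))*H(-2, 3) = (-9 + 1/(-4 + 3/(-2 + 3²)))*(-1 + 3)² = (-9 + 1/(-4 + 3/(-2 + 9)))*2² = (-9 + 1/(-4 + 3/7))*4 = (-9 + 1/(-25/7))*4 = (-9 - 7/25)*4 = -232/25*4 = -928/25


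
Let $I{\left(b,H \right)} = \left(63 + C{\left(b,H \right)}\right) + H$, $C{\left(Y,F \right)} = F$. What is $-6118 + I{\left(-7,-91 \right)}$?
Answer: $-6237$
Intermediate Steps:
$I{\left(b,H \right)} = 63 + 2 H$ ($I{\left(b,H \right)} = \left(63 + H\right) + H = 63 + 2 H$)
$-6118 + I{\left(-7,-91 \right)} = -6118 + \left(63 + 2 \left(-91\right)\right) = -6118 + \left(63 - 182\right) = -6118 - 119 = -6237$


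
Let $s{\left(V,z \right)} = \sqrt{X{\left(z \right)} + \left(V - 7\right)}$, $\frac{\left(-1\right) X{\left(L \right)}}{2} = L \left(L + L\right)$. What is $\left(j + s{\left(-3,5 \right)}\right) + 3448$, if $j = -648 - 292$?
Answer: $2508 + i \sqrt{110} \approx 2508.0 + 10.488 i$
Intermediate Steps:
$X{\left(L \right)} = - 4 L^{2}$ ($X{\left(L \right)} = - 2 L \left(L + L\right) = - 2 L 2 L = - 2 \cdot 2 L^{2} = - 4 L^{2}$)
$j = -940$ ($j = -648 - 292 = -940$)
$s{\left(V,z \right)} = \sqrt{-7 + V - 4 z^{2}}$ ($s{\left(V,z \right)} = \sqrt{- 4 z^{2} + \left(V - 7\right)} = \sqrt{- 4 z^{2} + \left(-7 + V\right)} = \sqrt{-7 + V - 4 z^{2}}$)
$\left(j + s{\left(-3,5 \right)}\right) + 3448 = \left(-940 + \sqrt{-7 - 3 - 4 \cdot 5^{2}}\right) + 3448 = \left(-940 + \sqrt{-7 - 3 - 100}\right) + 3448 = \left(-940 + \sqrt{-110}\right) + 3448 = \left(-940 + i \sqrt{110}\right) + 3448 = 2508 + i \sqrt{110}$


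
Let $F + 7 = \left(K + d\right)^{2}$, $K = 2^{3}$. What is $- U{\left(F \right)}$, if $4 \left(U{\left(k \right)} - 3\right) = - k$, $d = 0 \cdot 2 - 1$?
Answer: $\frac{15}{2} \approx 7.5$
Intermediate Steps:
$K = 8$
$d = -1$ ($d = 0 - 1 = -1$)
$F = 42$ ($F = -7 + \left(8 - 1\right)^{2} = -7 + 7^{2} = -7 + 49 = 42$)
$U{\left(k \right)} = 3 - \frac{k}{4}$ ($U{\left(k \right)} = 3 + \frac{\left(-1\right) k}{4} = 3 - \frac{k}{4}$)
$- U{\left(F \right)} = - (3 - \frac{21}{2}) = \left(-1\right) \left(- \frac{15}{2}\right) = \frac{15}{2}$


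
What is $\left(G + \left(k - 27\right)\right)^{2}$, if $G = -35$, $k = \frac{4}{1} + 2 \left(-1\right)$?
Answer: $3600$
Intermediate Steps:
$k = 2$ ($k = 4 \cdot 1 - 2 = 4 - 2 = 2$)
$\left(G + \left(k - 27\right)\right)^{2} = \left(-35 + \left(2 - 27\right)\right)^{2} = \left(-35 - 25\right)^{2} = \left(-60\right)^{2} = 3600$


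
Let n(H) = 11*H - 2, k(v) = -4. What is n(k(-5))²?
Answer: 2116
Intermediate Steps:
n(H) = -2 + 11*H
n(k(-5))² = (-2 + 11*(-4))² = (-2 - 44)² = (-46)² = 2116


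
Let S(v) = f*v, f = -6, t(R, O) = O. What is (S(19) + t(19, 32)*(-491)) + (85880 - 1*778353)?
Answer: -708299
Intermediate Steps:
S(v) = -6*v
(S(19) + t(19, 32)*(-491)) + (85880 - 1*778353) = (-6*19 + 32*(-491)) + (85880 - 1*778353) = (-114 - 15712) + (85880 - 778353) = -15826 - 692473 = -708299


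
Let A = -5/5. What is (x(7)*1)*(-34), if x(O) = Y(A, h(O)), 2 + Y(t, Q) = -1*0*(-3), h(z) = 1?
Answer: 68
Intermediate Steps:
A = -1 (A = -5*1/5 = -1)
Y(t, Q) = -2 (Y(t, Q) = -2 - 1*0*(-3) = -2 + 0*(-3) = -2 + 0 = -2)
x(O) = -2
(x(7)*1)*(-34) = -2*1*(-34) = -2*(-34) = 68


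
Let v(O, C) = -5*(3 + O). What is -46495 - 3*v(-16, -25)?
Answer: -46690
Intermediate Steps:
v(O, C) = -15 - 5*O
-46495 - 3*v(-16, -25) = -46495 - 3*(-15 - 5*(-16)) = -46495 - 3*(-15 + 80) = -46495 - 3*65 = -46495 - 195 = -46690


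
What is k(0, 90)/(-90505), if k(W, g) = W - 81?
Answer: 81/90505 ≈ 0.00089498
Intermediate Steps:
k(W, g) = -81 + W
k(0, 90)/(-90505) = (-81 + 0)/(-90505) = -81*(-1/90505) = 81/90505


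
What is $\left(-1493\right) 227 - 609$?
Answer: $-339520$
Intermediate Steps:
$\left(-1493\right) 227 - 609 = -338911 - 609 = -339520$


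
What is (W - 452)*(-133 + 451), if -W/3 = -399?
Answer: 236910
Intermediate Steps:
W = 1197 (W = -3*(-399) = 1197)
(W - 452)*(-133 + 451) = (1197 - 452)*(-133 + 451) = 745*318 = 236910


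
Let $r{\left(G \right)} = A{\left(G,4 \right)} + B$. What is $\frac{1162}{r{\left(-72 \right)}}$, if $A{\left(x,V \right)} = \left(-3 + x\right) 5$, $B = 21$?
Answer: $- \frac{581}{177} \approx -3.2825$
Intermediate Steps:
$A{\left(x,V \right)} = -15 + 5 x$
$r{\left(G \right)} = 6 + 5 G$ ($r{\left(G \right)} = \left(-15 + 5 G\right) + 21 = 6 + 5 G$)
$\frac{1162}{r{\left(-72 \right)}} = \frac{1162}{6 + 5 \left(-72\right)} = \frac{1162}{6 - 360} = \frac{1162}{-354} = 1162 \left(- \frac{1}{354}\right) = - \frac{581}{177}$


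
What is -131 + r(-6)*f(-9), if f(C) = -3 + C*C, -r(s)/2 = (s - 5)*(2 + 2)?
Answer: 6733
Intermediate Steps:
r(s) = 40 - 8*s (r(s) = -2*(s - 5)*(2 + 2) = -2*(-5 + s)*4 = -2*(-20 + 4*s) = 40 - 8*s)
f(C) = -3 + C**2
-131 + r(-6)*f(-9) = -131 + (40 - 8*(-6))*(-3 + (-9)**2) = -131 + (40 + 48)*(-3 + 81) = -131 + 88*78 = -131 + 6864 = 6733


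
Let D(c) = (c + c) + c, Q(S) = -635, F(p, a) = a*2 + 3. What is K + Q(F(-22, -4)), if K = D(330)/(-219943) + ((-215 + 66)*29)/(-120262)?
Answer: -16795417202587/26450785066 ≈ -634.97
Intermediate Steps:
F(p, a) = 3 + 2*a (F(p, a) = 2*a + 3 = 3 + 2*a)
D(c) = 3*c (D(c) = 2*c + c = 3*c)
K = 831314323/26450785066 (K = (3*330)/(-219943) + ((-215 + 66)*29)/(-120262) = 990*(-1/219943) - 149*29*(-1/120262) = -990/219943 - 4321*(-1/120262) = -990/219943 + 4321/120262 = 831314323/26450785066 ≈ 0.031429)
K + Q(F(-22, -4)) = 831314323/26450785066 - 635 = -16795417202587/26450785066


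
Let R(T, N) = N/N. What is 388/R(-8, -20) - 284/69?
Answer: 26488/69 ≈ 383.88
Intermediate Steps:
R(T, N) = 1
388/R(-8, -20) - 284/69 = 388/1 - 284/69 = 388*1 - 284*1/69 = 388 - 284/69 = 26488/69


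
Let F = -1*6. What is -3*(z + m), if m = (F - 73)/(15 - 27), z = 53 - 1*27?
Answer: -391/4 ≈ -97.750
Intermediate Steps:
z = 26 (z = 53 - 27 = 26)
F = -6
m = 79/12 (m = (-6 - 73)/(15 - 27) = -79/(-12) = -79*(-1/12) = 79/12 ≈ 6.5833)
-3*(z + m) = -3*(26 + 79/12) = -3*391/12 = -391/4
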